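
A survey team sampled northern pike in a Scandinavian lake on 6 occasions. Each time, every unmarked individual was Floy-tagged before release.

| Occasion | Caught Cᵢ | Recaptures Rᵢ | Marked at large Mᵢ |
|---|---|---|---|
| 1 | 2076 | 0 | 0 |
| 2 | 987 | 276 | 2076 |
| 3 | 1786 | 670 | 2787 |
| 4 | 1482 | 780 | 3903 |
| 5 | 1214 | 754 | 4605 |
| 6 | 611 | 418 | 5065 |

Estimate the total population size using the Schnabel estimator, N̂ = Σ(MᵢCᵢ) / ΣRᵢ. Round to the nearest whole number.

N ≈ 7418

Σ MᵢCᵢ = 0·2076 + 2076·987 + 2787·1786 + 3903·1482 + 4605·1214 + 5065·611 = 0 + 2049012 + 4977582 + 5784246 + 5590470 + 3094715 = 21496025
Σ Rᵢ = 0 + 276 + 670 + 780 + 754 + 418 = 2898
N̂ = 21496025 / 2898 ≈ 7417.5 → 7418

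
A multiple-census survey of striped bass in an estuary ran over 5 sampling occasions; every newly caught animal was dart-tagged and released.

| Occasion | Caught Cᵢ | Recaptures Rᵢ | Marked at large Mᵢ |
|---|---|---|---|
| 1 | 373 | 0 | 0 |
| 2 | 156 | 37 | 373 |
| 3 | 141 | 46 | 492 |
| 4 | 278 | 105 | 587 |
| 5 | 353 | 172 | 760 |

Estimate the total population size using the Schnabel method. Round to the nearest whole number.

N ≈ 1553

Σ MᵢCᵢ = 0·373 + 373·156 + 492·141 + 587·278 + 760·353 = 0 + 58188 + 69372 + 163186 + 268280 = 559026
Σ Rᵢ = 0 + 37 + 46 + 105 + 172 = 360
N̂ = 559026 / 360 ≈ 1552.8 → 1553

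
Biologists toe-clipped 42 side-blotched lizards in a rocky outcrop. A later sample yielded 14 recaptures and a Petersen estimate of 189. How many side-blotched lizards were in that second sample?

C = 63

From N = M·C/R: C = N·R / M = 189·14 / 42 = 2646 / 42 = 63.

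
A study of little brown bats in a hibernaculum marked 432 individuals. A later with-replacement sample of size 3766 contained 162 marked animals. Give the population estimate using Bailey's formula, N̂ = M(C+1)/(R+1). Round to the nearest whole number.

N̂ = 432·(3766+1)/(162+1) = 432·3767/163 = 1627344/163 ≈ 9983.7 → 9984

N ≈ 9984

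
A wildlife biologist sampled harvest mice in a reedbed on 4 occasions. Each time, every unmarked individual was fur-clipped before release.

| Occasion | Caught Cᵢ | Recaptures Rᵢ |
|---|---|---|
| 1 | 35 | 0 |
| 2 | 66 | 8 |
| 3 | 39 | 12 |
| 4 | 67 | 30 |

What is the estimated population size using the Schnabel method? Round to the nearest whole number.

N ≈ 280

Marked at large before each occasion: Mᵢ = Σⱼ<ᵢ (Cⱼ − Rⱼ) → M1=0, M2=35, M3=93, M4=120
Σ MᵢCᵢ = 0·35 + 35·66 + 93·39 + 120·67 = 0 + 2310 + 3627 + 8040 = 13977
Σ Rᵢ = 0 + 8 + 12 + 30 = 50
N̂ = 13977 / 50 ≈ 279.5 → 280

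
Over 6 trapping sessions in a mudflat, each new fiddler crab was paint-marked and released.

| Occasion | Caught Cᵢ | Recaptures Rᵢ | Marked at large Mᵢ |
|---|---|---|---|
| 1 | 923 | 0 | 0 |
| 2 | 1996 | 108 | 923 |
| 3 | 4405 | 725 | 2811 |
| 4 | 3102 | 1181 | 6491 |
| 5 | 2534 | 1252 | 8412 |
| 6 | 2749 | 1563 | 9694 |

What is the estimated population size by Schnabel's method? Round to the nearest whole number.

N ≈ 17,048

Σ MᵢCᵢ = 0·923 + 923·1996 + 2811·4405 + 6491·3102 + 8412·2534 + 9694·2749 = 0 + 1842308 + 12382455 + 20135082 + 21316008 + 26648806 = 82324659
Σ Rᵢ = 0 + 108 + 725 + 1181 + 1252 + 1563 = 4829
N̂ = 82324659 / 4829 ≈ 17048.0 → 17048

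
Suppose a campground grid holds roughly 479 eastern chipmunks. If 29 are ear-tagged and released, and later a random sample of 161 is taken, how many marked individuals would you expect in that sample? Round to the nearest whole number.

Expected recaptures E[R] = M·C / N.
E[R] = 29 × 161 / 479 = 4669 / 479 ≈ 9.7 → 10

expected recaptures ≈ 10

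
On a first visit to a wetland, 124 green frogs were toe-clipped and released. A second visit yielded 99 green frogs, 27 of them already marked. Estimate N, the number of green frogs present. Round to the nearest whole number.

N ≈ 455

N = (124 × 99) / 27 = 12276 / 27 ≈ 454.7 → 455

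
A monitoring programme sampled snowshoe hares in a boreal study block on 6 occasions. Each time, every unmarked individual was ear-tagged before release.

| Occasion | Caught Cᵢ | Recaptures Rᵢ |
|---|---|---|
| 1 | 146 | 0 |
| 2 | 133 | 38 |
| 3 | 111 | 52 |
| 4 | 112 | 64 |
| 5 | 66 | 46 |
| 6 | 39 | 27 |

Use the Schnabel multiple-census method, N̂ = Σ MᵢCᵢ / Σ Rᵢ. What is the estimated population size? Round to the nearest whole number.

Marked at large before each occasion: Mᵢ = Σⱼ<ᵢ (Cⱼ − Rⱼ) → M1=0, M2=146, M3=241, M4=300, M5=348, M6=368
Σ MᵢCᵢ = 0·146 + 146·133 + 241·111 + 300·112 + 348·66 + 368·39 = 0 + 19418 + 26751 + 33600 + 22968 + 14352 = 117089
Σ Rᵢ = 0 + 38 + 52 + 64 + 46 + 27 = 227
N̂ = 117089 / 227 ≈ 515.8 → 516

N ≈ 516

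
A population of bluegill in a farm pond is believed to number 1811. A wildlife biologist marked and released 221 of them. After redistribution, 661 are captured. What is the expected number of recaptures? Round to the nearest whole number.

expected recaptures ≈ 81

The marked fraction of the population is 221/1811, so in a sample of 661 expect C·(M/N) marked.
E[R] = 221 × 661 / 1811 = 146081 / 1811 ≈ 80.7 → 81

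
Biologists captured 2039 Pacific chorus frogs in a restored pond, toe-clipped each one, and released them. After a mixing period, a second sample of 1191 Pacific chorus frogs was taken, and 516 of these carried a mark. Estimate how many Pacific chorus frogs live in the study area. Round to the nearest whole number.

N ≈ 4706

N = (2039 × 1191) / 516 = 2428449 / 516 ≈ 4706.3 → 4706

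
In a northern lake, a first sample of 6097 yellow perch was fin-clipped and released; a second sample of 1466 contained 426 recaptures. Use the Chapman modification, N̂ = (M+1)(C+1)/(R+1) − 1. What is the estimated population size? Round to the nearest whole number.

N̂ = (6097+1)(1466+1)/(426+1) − 1 = 6098·1467/427 − 1
= 8945766/427 − 1 ≈ 20950.3 − 1 ≈ 20949.3 → 20949

N ≈ 20,949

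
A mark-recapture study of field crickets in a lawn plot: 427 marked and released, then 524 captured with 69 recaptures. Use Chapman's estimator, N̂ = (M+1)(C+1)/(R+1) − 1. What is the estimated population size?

N = 3209

N̂ = (427+1)(524+1)/(69+1) − 1 = 428·525/70 − 1
= 224700/70 − 1 = 3210 − 1 = 3209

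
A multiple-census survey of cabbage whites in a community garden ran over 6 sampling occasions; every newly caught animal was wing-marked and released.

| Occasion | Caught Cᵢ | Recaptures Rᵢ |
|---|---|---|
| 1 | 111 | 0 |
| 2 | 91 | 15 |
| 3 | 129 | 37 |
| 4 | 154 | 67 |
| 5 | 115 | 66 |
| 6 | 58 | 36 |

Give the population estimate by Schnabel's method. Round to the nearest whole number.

Marked at large before each occasion: Mᵢ = Σⱼ<ᵢ (Cⱼ − Rⱼ) → M1=0, M2=111, M3=187, M4=279, M5=366, M6=415
Σ MᵢCᵢ = 0·111 + 111·91 + 187·129 + 279·154 + 366·115 + 415·58 = 0 + 10101 + 24123 + 42966 + 42090 + 24070 = 143350
Σ Rᵢ = 0 + 15 + 37 + 67 + 66 + 36 = 221
N̂ = 143350 / 221 ≈ 648.6 → 649

N ≈ 649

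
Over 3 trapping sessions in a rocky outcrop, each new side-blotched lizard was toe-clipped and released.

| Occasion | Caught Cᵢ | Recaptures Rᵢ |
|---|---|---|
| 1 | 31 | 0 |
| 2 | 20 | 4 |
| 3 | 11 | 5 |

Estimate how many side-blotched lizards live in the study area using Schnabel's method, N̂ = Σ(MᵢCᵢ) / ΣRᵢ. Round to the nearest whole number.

Marked at large before each occasion: Mᵢ = Σⱼ<ᵢ (Cⱼ − Rⱼ) → M1=0, M2=31, M3=47
Σ MᵢCᵢ = 0·31 + 31·20 + 47·11 = 0 + 620 + 517 = 1137
Σ Rᵢ = 0 + 4 + 5 = 9
N̂ = 1137 / 9 ≈ 126.3 → 126

N ≈ 126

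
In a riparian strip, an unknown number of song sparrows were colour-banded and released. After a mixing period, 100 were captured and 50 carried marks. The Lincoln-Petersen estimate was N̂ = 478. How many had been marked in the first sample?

From N = M·C/R: M = N·R / C = 478·50 / 100 = 23900 / 100 = 239.

M = 239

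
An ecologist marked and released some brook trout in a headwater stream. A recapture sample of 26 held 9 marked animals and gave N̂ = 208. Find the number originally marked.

M = 72

From N = M·C/R: M = N·R / C = 208·9 / 26 = 1872 / 26 = 72.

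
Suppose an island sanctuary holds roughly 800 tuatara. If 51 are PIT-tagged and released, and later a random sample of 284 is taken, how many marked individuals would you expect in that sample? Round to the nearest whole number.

The marked fraction of the population is 51/800, so in a sample of 284 expect C·(M/N) marked.
E[R] = 51 × 284 / 800 = 14484 / 800 ≈ 18.1 → 18

expected recaptures ≈ 18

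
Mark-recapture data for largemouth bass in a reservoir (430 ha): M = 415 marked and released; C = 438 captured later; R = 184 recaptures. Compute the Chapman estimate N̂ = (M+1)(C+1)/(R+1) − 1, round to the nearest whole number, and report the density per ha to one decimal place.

density ≈ 2.3 largemouth bass per ha

N̂ = 416·439/185 − 1 = 182624/185 − 1 ≈ 986.2 → 986
Density = N̂ / area = 986 / 430 ≈ 2.29 → 2.3 per ha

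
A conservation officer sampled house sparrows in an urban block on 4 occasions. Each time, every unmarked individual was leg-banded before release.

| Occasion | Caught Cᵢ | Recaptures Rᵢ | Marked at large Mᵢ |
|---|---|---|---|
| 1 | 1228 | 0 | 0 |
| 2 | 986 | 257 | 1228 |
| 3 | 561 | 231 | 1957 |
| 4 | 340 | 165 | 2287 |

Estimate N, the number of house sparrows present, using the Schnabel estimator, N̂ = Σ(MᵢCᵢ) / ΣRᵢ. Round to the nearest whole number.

N ≈ 4726

Σ MᵢCᵢ = 0·1228 + 1228·986 + 1957·561 + 2287·340 = 0 + 1210808 + 1097877 + 777580 = 3086265
Σ Rᵢ = 0 + 257 + 231 + 165 = 653
N̂ = 3086265 / 653 ≈ 4726.3 → 4726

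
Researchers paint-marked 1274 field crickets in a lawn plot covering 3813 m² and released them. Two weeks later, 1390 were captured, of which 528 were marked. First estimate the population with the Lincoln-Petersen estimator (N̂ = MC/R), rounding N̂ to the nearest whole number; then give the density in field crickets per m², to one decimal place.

density ≈ 0.9 field crickets per m²

N̂ = 1274·1390/528 = 1770860/528 ≈ 3353.9 → 3354
Density = N̂ / area = 3354 / 3813 ≈ 0.88 → 0.9 per m²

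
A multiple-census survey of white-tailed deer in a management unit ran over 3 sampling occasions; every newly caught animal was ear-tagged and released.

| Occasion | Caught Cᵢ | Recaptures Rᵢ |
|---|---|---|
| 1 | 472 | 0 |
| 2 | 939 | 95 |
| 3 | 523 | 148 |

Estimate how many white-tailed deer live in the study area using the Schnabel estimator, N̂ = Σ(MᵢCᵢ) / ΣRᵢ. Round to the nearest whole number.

N ≈ 4656

Marked at large before each occasion: Mᵢ = Σⱼ<ᵢ (Cⱼ − Rⱼ) → M1=0, M2=472, M3=1316
Σ MᵢCᵢ = 0·472 + 472·939 + 1316·523 = 0 + 443208 + 688268 = 1131476
Σ Rᵢ = 0 + 95 + 148 = 243
N̂ = 1131476 / 243 ≈ 4656.3 → 4656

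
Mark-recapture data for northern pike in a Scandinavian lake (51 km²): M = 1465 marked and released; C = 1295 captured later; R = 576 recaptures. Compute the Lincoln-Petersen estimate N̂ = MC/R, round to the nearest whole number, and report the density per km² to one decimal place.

density ≈ 64.6 northern pike per km²

N̂ = 1465·1295/576 = 1897175/576 ≈ 3293.7 → 3294
Density = N̂ / area = 3294 / 51 ≈ 64.59 → 64.6 per km²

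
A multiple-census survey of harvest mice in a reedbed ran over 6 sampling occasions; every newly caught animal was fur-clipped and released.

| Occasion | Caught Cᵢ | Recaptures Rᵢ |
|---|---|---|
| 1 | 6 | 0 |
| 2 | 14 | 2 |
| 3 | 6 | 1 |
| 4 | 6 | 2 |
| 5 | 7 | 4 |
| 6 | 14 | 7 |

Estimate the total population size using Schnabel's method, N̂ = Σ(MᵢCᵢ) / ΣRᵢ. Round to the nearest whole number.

Marked at large before each occasion: Mᵢ = Σⱼ<ᵢ (Cⱼ − Rⱼ) → M1=0, M2=6, M3=18, M4=23, M5=27, M6=30
Σ MᵢCᵢ = 0·6 + 6·14 + 18·6 + 23·6 + 27·7 + 30·14 = 0 + 84 + 108 + 138 + 189 + 420 = 939
Σ Rᵢ = 0 + 2 + 1 + 2 + 4 + 7 = 16
N̂ = 939 / 16 ≈ 58.7 → 59

N ≈ 59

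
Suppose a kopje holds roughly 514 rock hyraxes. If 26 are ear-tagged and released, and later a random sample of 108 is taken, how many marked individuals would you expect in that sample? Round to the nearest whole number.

expected recaptures ≈ 5

Expected recaptures E[R] = M·C / N.
E[R] = 26 × 108 / 514 = 2808 / 514 ≈ 5.46 → 5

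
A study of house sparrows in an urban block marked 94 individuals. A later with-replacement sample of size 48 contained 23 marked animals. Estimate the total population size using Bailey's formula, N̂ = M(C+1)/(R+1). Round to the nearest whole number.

N̂ = 94·(48+1)/(23+1) = 94·49/24 = 4606/24 ≈ 191.9 → 192

N ≈ 192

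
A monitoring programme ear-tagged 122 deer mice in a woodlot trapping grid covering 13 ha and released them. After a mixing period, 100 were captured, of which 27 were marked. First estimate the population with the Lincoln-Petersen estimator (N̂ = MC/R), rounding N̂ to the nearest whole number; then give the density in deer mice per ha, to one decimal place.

N̂ = 122·100/27 = 12200/27 ≈ 451.9 → 452
Density = N̂ / area = 452 / 13 ≈ 34.77 → 34.8 per ha

density ≈ 34.8 deer mice per ha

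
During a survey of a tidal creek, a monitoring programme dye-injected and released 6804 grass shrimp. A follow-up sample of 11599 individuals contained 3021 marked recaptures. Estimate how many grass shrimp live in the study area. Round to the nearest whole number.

Lincoln-Petersen assumes M/N = R/C, so N = M·C / R.
N = (6804 × 11599) / 3021 = 78919596 / 3021 ≈ 26123.7 → 26124

N ≈ 26,124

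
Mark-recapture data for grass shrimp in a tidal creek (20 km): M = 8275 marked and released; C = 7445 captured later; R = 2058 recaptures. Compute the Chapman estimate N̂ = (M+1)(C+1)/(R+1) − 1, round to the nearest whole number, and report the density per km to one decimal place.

density ≈ 1496.4 grass shrimp per km

N̂ = 8276·7446/2059 − 1 = 61623096/2059 − 1 ≈ 29927.7 → 29928
Density = N̂ / area = 29928 / 20 ≈ 1496.40 → 1496.4 per km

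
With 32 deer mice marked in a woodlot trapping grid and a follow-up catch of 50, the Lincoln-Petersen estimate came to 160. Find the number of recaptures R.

R = 10

From N = M·C/R: R = M·C / N = 32·50 / 160 = 1600 / 160 = 10.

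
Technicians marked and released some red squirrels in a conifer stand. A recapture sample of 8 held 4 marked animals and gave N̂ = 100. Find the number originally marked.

From N = M·C/R: M = N·R / C = 100·4 / 8 = 400 / 8 = 50.

M = 50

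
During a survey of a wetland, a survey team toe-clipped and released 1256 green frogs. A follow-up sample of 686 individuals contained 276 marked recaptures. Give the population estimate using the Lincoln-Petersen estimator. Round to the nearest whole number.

N ≈ 3122

The marked fraction in the recapture sample should equal the marked fraction in the population: 276/686 = 1256/N.
N = (1256 × 686) / 276 = 861616 / 276 ≈ 3121.8 → 3122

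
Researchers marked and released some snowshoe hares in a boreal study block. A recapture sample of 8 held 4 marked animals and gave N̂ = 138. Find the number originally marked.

M = 69

From N = M·C/R: M = N·R / C = 138·4 / 8 = 552 / 8 = 69.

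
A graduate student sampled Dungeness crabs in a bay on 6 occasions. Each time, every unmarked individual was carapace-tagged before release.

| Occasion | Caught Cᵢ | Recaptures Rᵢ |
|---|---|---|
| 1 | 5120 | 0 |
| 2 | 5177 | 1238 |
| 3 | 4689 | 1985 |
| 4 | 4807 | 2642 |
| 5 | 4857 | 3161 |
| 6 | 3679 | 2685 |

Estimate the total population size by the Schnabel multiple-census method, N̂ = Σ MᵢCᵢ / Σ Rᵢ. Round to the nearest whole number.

N ≈ 21,404

Marked at large before each occasion: Mᵢ = Σⱼ<ᵢ (Cⱼ − Rⱼ) → M1=0, M2=5120, M3=9059, M4=11763, M5=13928, M6=15624
Σ MᵢCᵢ = 0·5120 + 5120·5177 + 9059·4689 + 11763·4807 + 13928·4857 + 15624·3679 = 0 + 26506240 + 42477651 + 56544741 + 67648296 + 57480696 = 250657624
Σ Rᵢ = 0 + 1238 + 1985 + 2642 + 3161 + 2685 = 11711
N̂ = 250657624 / 11711 ≈ 21403.6 → 21404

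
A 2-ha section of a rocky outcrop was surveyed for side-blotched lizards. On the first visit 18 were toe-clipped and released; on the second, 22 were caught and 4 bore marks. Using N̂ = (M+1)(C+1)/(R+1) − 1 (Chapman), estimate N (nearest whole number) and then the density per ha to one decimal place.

N̂ = 19·23/5 − 1 = 437/5 − 1 ≈ 86.4 → 86
Density = N̂ / area = 86 / 2 = 43.0 per ha

density ≈ 43.0 side-blotched lizards per ha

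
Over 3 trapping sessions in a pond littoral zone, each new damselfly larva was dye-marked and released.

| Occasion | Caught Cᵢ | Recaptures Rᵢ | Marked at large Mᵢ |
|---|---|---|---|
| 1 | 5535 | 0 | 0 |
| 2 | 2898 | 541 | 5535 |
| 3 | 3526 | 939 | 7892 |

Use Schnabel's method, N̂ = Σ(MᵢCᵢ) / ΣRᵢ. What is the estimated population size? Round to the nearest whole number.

Σ MᵢCᵢ = 0·5535 + 5535·2898 + 7892·3526 = 0 + 16040430 + 27827192 = 43867622
Σ Rᵢ = 0 + 541 + 939 = 1480
N̂ = 43867622 / 1480 ≈ 29640.3 → 29640

N ≈ 29,640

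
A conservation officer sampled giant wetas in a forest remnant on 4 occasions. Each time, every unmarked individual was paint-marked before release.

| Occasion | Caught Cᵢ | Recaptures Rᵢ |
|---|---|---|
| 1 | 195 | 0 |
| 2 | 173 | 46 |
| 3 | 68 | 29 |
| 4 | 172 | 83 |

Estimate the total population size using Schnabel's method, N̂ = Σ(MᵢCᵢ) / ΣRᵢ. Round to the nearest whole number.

N ≈ 745

Marked at large before each occasion: Mᵢ = Σⱼ<ᵢ (Cⱼ − Rⱼ) → M1=0, M2=195, M3=322, M4=361
Σ MᵢCᵢ = 0·195 + 195·173 + 322·68 + 361·172 = 0 + 33735 + 21896 + 62092 = 117723
Σ Rᵢ = 0 + 46 + 29 + 83 = 158
N̂ = 117723 / 158 ≈ 745.1 → 745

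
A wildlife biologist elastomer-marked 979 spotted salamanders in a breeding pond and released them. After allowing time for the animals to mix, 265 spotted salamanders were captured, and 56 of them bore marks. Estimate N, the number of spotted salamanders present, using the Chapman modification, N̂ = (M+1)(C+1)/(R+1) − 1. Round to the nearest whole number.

N ≈ 4572

N̂ = (979+1)(265+1)/(56+1) − 1 = 980·266/57 − 1
= 260680/57 − 1 ≈ 4573.3 − 1 ≈ 4572.3 → 4572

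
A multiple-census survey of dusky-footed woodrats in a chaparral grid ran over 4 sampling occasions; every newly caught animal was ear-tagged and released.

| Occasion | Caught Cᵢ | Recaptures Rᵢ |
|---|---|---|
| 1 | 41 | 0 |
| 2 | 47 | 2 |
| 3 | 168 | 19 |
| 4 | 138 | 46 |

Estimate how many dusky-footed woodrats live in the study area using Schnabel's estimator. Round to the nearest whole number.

N ≈ 728

Marked at large before each occasion: Mᵢ = Σⱼ<ᵢ (Cⱼ − Rⱼ) → M1=0, M2=41, M3=86, M4=235
Σ MᵢCᵢ = 0·41 + 41·47 + 86·168 + 235·138 = 0 + 1927 + 14448 + 32430 = 48805
Σ Rᵢ = 0 + 2 + 19 + 46 = 67
N̂ = 48805 / 67 ≈ 728.4 → 728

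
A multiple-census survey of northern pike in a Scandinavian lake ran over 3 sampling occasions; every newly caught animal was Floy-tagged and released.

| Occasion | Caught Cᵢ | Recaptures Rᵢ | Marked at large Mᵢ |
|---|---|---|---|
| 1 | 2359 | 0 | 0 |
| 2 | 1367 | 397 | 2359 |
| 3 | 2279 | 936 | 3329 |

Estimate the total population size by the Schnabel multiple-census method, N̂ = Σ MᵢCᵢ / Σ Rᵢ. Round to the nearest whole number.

Σ MᵢCᵢ = 0·2359 + 2359·1367 + 3329·2279 = 0 + 3224753 + 7586791 = 10811544
Σ Rᵢ = 0 + 397 + 936 = 1333
N̂ = 10811544 / 1333 ≈ 8110.7 → 8111

N ≈ 8111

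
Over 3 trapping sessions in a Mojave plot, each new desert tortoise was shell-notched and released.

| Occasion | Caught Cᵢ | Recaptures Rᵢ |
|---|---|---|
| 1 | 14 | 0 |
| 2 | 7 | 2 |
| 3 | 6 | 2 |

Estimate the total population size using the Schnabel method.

Marked at large before each occasion: Mᵢ = Σⱼ<ᵢ (Cⱼ − Rⱼ) → M1=0, M2=14, M3=19
Σ MᵢCᵢ = 0·14 + 14·7 + 19·6 = 0 + 98 + 114 = 212
Σ Rᵢ = 0 + 2 + 2 = 4
N̂ = 212 / 4 = 53

N = 53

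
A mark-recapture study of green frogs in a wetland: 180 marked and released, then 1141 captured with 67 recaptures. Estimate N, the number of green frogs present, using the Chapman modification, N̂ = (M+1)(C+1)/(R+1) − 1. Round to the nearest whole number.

N̂ = (180+1)(1141+1)/(67+1) − 1 = 181·1142/68 − 1
= 206702/68 − 1 ≈ 3039.7 − 1 ≈ 3038.7 → 3039

N ≈ 3039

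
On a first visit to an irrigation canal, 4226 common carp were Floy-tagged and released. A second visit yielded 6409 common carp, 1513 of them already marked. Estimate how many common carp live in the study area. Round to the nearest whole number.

N = (4226 × 6409) / 1513 = 27084434 / 1513 ≈ 17901.1 → 17901

N ≈ 17,901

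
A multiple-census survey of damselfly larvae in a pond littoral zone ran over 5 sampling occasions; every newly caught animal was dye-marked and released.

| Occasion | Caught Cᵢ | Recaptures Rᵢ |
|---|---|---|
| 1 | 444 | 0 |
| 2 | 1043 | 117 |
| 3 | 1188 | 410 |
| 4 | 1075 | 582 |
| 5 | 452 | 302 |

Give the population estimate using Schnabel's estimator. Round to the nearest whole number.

N ≈ 3964

Marked at large before each occasion: Mᵢ = Σⱼ<ᵢ (Cⱼ − Rⱼ) → M1=0, M2=444, M3=1370, M4=2148, M5=2641
Σ MᵢCᵢ = 0·444 + 444·1043 + 1370·1188 + 2148·1075 + 2641·452 = 0 + 463092 + 1627560 + 2309100 + 1193732 = 5593484
Σ Rᵢ = 0 + 117 + 410 + 582 + 302 = 1411
N̂ = 5593484 / 1411 ≈ 3964.2 → 3964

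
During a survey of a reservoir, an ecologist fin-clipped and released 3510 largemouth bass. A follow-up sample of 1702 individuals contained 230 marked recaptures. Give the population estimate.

The marked fraction in the recapture sample should equal the marked fraction in the population: 230/1702 = 3510/N.
N = (3510 × 1702) / 230 = 5974020 / 230 = 25974

N = 25,974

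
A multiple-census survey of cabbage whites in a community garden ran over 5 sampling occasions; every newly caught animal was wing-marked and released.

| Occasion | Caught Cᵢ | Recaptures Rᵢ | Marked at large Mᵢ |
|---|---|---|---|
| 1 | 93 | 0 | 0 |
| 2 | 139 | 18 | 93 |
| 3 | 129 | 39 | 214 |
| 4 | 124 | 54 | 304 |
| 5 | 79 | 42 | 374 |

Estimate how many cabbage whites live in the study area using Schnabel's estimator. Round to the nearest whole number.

N ≈ 704

Σ MᵢCᵢ = 0·93 + 93·139 + 214·129 + 304·124 + 374·79 = 0 + 12927 + 27606 + 37696 + 29546 = 107775
Σ Rᵢ = 0 + 18 + 39 + 54 + 42 = 153
N̂ = 107775 / 153 ≈ 704.4 → 704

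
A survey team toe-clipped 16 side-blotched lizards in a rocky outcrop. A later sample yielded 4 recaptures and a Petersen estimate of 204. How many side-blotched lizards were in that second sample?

From N = M·C/R: C = N·R / M = 204·4 / 16 = 816 / 16 = 51.

C = 51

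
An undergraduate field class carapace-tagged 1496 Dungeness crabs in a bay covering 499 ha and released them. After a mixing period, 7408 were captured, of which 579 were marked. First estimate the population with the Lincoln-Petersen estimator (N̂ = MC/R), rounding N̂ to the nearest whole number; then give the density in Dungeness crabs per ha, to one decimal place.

N̂ = 1496·7408/579 = 11082368/579 ≈ 19140.5 → 19141
Density = N̂ / area = 19141 / 499 ≈ 38.36 → 38.4 per ha

density ≈ 38.4 Dungeness crabs per ha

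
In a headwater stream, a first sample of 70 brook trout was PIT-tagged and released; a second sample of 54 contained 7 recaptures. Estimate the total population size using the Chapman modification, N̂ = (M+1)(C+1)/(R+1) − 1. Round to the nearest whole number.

N̂ = (70+1)(54+1)/(7+1) − 1 = 71·55/8 − 1
= 3905/8 − 1 ≈ 488.1 − 1 ≈ 487.1 → 487

N ≈ 487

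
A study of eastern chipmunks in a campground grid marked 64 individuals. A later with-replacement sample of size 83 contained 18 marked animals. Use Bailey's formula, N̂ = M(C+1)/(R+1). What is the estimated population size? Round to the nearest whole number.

N̂ = 64·(83+1)/(18+1) = 64·84/19 = 5376/19 ≈ 282.9 → 283

N ≈ 283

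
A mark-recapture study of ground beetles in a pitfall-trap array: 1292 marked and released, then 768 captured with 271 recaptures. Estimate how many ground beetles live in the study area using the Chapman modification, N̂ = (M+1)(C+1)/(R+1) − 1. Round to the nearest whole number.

N ≈ 3655

N̂ = (1292+1)(768+1)/(271+1) − 1 = 1293·769/272 − 1
= 994317/272 − 1 ≈ 3655.6 − 1 ≈ 3654.6 → 3655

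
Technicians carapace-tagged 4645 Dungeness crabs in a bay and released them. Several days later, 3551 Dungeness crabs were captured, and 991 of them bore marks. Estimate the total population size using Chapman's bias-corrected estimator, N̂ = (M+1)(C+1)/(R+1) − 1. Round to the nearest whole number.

N̂ = (4645+1)(3551+1)/(991+1) − 1 = 4646·3552/992 − 1
= 16502592/992 − 1 ≈ 16635.7 − 1 ≈ 16634.7 → 16635

N ≈ 16,635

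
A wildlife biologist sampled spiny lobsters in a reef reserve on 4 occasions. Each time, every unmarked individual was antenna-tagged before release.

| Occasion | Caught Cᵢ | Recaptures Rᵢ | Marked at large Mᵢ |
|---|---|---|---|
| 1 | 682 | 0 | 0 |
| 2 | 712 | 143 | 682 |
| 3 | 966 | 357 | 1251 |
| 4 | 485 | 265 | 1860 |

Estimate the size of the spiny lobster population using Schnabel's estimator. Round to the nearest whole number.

Σ MᵢCᵢ = 0·682 + 682·712 + 1251·966 + 1860·485 = 0 + 485584 + 1208466 + 902100 = 2596150
Σ Rᵢ = 0 + 143 + 357 + 265 = 765
N̂ = 2596150 / 765 ≈ 3393.7 → 3394

N ≈ 3394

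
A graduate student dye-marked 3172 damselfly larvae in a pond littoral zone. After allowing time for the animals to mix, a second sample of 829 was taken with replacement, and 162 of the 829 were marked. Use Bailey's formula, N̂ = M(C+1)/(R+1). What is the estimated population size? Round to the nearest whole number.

N̂ = 3172·(829+1)/(162+1) = 3172·830/163 = 2632760/163 ≈ 16151.9 → 16152

N ≈ 16,152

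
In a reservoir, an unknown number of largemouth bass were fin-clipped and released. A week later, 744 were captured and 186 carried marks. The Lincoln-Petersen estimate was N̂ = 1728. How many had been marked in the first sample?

From N = M·C/R: M = N·R / C = 1728·186 / 744 = 321408 / 744 = 432.

M = 432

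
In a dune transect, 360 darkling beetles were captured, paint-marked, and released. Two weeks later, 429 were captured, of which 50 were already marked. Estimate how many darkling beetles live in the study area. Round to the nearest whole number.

The marked fraction in the recapture sample should equal the marked fraction in the population: 50/429 = 360/N.
N = (360 × 429) / 50 = 154440 / 50 ≈ 3088.8 → 3089

N ≈ 3089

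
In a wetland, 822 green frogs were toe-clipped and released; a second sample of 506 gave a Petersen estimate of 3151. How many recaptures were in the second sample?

R = 132

From N = M·C/R: R = M·C / N = 822·506 / 3151 = 415932 / 3151 = 132.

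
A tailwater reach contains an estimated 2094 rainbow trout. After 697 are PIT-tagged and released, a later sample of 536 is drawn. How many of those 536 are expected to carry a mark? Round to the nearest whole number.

expected recaptures ≈ 178

Expected recaptures E[R] = M·C / N.
E[R] = 697 × 536 / 2094 = 373592 / 2094 ≈ 178.4 → 178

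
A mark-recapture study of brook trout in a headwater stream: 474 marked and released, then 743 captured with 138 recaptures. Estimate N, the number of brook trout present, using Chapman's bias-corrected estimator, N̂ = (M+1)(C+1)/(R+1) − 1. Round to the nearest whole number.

N̂ = (474+1)(743+1)/(138+1) − 1 = 475·744/139 − 1
= 353400/139 − 1 ≈ 2542.4 − 1 ≈ 2541.4 → 2541

N ≈ 2541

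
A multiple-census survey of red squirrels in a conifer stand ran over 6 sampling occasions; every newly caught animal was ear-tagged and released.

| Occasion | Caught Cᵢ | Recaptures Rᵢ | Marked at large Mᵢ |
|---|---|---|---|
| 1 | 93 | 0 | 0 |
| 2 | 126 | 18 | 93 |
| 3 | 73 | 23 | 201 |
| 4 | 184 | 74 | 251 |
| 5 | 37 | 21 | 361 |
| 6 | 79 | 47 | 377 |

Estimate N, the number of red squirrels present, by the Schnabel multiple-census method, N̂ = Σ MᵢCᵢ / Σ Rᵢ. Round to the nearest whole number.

N ≈ 632

Σ MᵢCᵢ = 0·93 + 93·126 + 201·73 + 251·184 + 361·37 + 377·79 = 0 + 11718 + 14673 + 46184 + 13357 + 29783 = 115715
Σ Rᵢ = 0 + 18 + 23 + 74 + 21 + 47 = 183
N̂ = 115715 / 183 ≈ 632.3 → 632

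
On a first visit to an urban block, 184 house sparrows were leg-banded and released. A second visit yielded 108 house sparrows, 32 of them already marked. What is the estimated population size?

If marked individuals mix randomly, R/C ≈ M/N, giving N ≈ M·C/R.
N = (184 × 108) / 32 = 19872 / 32 = 621

N = 621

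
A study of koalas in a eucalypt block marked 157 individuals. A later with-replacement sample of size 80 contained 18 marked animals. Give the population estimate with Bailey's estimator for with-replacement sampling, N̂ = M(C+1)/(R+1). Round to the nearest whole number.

N ≈ 669

N̂ = 157·(80+1)/(18+1) = 157·81/19 = 12717/19 ≈ 669.3 → 669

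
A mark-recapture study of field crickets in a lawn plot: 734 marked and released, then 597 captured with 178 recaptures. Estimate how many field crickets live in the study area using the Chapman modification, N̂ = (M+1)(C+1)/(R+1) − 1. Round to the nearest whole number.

N̂ = (734+1)(597+1)/(178+1) − 1 = 735·598/179 − 1
= 439530/179 − 1 ≈ 2455.47 − 1 ≈ 2454.47 → 2454

N ≈ 2454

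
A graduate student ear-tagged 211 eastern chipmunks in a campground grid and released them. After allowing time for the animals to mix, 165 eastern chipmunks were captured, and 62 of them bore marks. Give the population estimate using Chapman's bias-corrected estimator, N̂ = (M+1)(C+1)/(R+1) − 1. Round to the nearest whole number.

N̂ = (211+1)(165+1)/(62+1) − 1 = 212·166/63 − 1
= 35192/63 − 1 ≈ 558.6 − 1 ≈ 557.6 → 558

N ≈ 558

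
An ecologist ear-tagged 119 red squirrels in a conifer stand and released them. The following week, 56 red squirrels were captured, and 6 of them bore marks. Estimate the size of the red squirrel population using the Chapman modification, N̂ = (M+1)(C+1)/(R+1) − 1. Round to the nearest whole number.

N̂ = (119+1)(56+1)/(6+1) − 1 = 120·57/7 − 1
= 6840/7 − 1 ≈ 977.1 − 1 ≈ 976.1 → 976

N ≈ 976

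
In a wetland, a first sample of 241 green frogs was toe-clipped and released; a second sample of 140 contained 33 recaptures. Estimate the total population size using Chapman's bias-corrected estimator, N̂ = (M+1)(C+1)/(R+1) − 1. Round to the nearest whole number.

N̂ = (241+1)(140+1)/(33+1) − 1 = 242·141/34 − 1
= 34122/34 − 1 ≈ 1003.6 − 1 ≈ 1002.6 → 1003

N ≈ 1003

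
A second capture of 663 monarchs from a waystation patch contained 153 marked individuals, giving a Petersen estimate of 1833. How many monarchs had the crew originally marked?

From N = M·C/R: M = N·R / C = 1833·153 / 663 = 280449 / 663 = 423.

M = 423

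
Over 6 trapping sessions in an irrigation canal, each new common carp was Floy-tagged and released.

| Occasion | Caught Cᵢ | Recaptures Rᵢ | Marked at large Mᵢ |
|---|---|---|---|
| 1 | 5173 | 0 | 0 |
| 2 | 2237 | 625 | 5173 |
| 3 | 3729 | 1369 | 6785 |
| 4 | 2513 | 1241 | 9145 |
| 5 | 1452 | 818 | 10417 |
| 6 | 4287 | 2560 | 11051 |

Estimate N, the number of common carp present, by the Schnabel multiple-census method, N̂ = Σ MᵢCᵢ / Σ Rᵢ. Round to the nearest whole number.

N ≈ 18,502

Σ MᵢCᵢ = 0·5173 + 5173·2237 + 6785·3729 + 9145·2513 + 10417·1452 + 11051·4287 = 0 + 11572001 + 25301265 + 22981385 + 15125484 + 47375637 = 122355772
Σ Rᵢ = 0 + 625 + 1369 + 1241 + 818 + 2560 = 6613
N̂ = 122355772 / 6613 ≈ 18502.3 → 18502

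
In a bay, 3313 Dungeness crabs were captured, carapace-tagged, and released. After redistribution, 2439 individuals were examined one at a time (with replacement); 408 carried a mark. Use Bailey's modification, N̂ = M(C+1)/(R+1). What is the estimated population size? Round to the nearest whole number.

N ≈ 19,765

N̂ = 3313·(2439+1)/(408+1) = 3313·2440/409 = 8083720/409 ≈ 19764.6 → 19765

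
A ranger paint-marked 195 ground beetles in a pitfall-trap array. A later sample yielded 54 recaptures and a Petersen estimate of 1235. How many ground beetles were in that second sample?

C = 342

From N = M·C/R: C = N·R / M = 1235·54 / 195 = 66690 / 195 = 342.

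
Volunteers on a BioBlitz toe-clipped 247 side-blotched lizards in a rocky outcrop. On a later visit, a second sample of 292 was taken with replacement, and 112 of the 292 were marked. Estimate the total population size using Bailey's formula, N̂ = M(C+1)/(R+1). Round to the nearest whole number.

N̂ = 247·(292+1)/(112+1) = 247·293/113 = 72371/113 ≈ 640.45 → 640

N ≈ 640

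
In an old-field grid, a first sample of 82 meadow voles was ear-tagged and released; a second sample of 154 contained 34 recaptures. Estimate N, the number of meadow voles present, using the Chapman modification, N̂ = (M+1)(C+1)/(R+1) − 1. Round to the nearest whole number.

N̂ = (82+1)(154+1)/(34+1) − 1 = 83·155/35 − 1
= 12865/35 − 1 ≈ 367.6 − 1 ≈ 366.6 → 367

N ≈ 367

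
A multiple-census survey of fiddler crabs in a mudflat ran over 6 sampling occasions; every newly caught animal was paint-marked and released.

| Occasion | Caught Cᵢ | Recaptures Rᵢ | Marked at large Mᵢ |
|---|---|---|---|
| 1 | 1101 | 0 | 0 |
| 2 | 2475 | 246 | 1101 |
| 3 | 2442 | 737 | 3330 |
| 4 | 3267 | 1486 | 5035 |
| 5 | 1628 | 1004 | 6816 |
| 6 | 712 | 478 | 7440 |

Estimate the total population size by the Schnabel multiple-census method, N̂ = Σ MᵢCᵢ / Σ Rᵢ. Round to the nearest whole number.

N ≈ 11,060

Σ MᵢCᵢ = 0·1101 + 1101·2475 + 3330·2442 + 5035·3267 + 6816·1628 + 7440·712 = 0 + 2724975 + 8131860 + 16449345 + 11096448 + 5297280 = 43699908
Σ Rᵢ = 0 + 246 + 737 + 1486 + 1004 + 478 = 3951
N̂ = 43699908 / 3951 ≈ 11060.47 → 11060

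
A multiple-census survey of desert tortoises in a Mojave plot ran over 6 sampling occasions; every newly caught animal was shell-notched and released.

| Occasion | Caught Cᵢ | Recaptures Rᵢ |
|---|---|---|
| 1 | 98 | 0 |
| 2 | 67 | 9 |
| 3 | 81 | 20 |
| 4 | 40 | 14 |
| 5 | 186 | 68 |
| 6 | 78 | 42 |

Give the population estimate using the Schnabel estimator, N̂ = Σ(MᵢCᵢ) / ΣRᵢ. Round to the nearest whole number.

N ≈ 662

Marked at large before each occasion: Mᵢ = Σⱼ<ᵢ (Cⱼ − Rⱼ) → M1=0, M2=98, M3=156, M4=217, M5=243, M6=361
Σ MᵢCᵢ = 0·98 + 98·67 + 156·81 + 217·40 + 243·186 + 361·78 = 0 + 6566 + 12636 + 8680 + 45198 + 28158 = 101238
Σ Rᵢ = 0 + 9 + 20 + 14 + 68 + 42 = 153
N̂ = 101238 / 153 ≈ 661.7 → 662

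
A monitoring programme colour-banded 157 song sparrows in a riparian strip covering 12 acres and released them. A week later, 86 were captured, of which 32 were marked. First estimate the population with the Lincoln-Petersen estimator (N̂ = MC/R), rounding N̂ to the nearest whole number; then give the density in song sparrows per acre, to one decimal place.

density ≈ 35.2 song sparrows per acre

N̂ = 157·86/32 = 13502/32 ≈ 421.9 → 422
Density = N̂ / area = 422 / 12 ≈ 35.17 → 35.2 per acre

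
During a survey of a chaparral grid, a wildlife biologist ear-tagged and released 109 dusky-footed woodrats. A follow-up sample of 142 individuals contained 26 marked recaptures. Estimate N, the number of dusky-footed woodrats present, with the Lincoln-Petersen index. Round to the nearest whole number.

If marked individuals mix randomly, R/C ≈ M/N, giving N ≈ M·C/R.
N = (109 × 142) / 26 = 15478 / 26 ≈ 595.3 → 595

N ≈ 595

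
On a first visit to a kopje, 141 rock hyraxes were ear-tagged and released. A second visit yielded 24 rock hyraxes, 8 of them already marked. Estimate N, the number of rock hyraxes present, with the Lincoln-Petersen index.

N = (141 × 24) / 8 = 3384 / 8 = 423

N = 423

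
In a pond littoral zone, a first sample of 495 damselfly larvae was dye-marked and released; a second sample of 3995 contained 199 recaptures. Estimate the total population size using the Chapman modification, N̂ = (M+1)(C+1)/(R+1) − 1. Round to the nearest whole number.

N ≈ 9909

N̂ = (495+1)(3995+1)/(199+1) − 1 = 496·3996/200 − 1
= 1982016/200 − 1 ≈ 9910.1 − 1 ≈ 9909.1 → 9909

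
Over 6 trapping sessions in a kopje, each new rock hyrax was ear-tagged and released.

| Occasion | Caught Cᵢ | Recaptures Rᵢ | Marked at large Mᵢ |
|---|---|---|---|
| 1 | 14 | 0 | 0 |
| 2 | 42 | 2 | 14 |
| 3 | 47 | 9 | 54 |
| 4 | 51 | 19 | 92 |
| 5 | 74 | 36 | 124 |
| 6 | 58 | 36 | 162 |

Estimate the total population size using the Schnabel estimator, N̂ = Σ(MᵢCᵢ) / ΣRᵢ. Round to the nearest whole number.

Σ MᵢCᵢ = 0·14 + 14·42 + 54·47 + 92·51 + 124·74 + 162·58 = 0 + 588 + 2538 + 4692 + 9176 + 9396 = 26390
Σ Rᵢ = 0 + 2 + 9 + 19 + 36 + 36 = 102
N̂ = 26390 / 102 ≈ 258.7 → 259

N ≈ 259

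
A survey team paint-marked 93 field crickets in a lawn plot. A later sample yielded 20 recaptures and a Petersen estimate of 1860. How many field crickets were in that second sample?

From N = M·C/R: C = N·R / M = 1860·20 / 93 = 37200 / 93 = 400.

C = 400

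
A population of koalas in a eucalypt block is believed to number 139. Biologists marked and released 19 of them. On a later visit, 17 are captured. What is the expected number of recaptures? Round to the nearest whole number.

The marked fraction of the population is 19/139, so in a sample of 17 expect C·(M/N) marked.
E[R] = 19 × 17 / 139 = 323 / 139 ≈ 2.3 → 2

expected recaptures ≈ 2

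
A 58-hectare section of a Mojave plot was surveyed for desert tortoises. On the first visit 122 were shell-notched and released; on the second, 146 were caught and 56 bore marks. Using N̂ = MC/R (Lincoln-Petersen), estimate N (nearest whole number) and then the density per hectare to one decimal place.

density ≈ 5.5 desert tortoises per hectare

N̂ = 122·146/56 = 17812/56 ≈ 318.1 → 318
Density = N̂ / area = 318 / 58 ≈ 5.48 → 5.5 per hectare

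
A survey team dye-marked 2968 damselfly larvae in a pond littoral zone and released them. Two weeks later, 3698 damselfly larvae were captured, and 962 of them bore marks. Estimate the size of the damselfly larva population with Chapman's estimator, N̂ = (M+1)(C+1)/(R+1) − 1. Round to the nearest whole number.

N̂ = (2968+1)(3698+1)/(962+1) − 1 = 2969·3699/963 − 1
= 10982331/963 − 1 ≈ 11404.3 − 1 ≈ 11403.3 → 11403

N ≈ 11,403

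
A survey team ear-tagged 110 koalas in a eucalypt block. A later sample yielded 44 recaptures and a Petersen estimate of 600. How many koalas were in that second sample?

C = 240

From N = M·C/R: C = N·R / M = 600·44 / 110 = 26400 / 110 = 240.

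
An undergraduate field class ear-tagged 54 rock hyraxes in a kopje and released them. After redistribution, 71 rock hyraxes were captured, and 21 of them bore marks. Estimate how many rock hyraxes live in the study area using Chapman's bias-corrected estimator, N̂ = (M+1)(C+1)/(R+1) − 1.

N = 179

N̂ = (54+1)(71+1)/(21+1) − 1 = 55·72/22 − 1
= 3960/22 − 1 = 180 − 1 = 179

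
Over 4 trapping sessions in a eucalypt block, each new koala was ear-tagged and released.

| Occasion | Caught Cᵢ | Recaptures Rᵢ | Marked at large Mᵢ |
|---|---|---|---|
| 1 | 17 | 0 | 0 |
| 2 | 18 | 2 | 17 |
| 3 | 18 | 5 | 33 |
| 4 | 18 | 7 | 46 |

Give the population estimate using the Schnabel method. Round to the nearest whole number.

Σ MᵢCᵢ = 0·17 + 17·18 + 33·18 + 46·18 = 0 + 306 + 594 + 828 = 1728
Σ Rᵢ = 0 + 2 + 5 + 7 = 14
N̂ = 1728 / 14 ≈ 123.4 → 123

N ≈ 123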